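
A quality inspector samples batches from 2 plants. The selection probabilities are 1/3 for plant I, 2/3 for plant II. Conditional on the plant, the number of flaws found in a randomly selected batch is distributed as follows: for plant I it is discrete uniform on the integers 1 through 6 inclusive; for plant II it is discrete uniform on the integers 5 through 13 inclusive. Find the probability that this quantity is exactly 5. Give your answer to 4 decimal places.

0.1296

Conditional on each plant, P(X = 5): I: 0.166667; II: 0.111111.
By total probability, P(X = 5) = 0.333333·0.166667 + 0.666667·0.111111 = 0.12963.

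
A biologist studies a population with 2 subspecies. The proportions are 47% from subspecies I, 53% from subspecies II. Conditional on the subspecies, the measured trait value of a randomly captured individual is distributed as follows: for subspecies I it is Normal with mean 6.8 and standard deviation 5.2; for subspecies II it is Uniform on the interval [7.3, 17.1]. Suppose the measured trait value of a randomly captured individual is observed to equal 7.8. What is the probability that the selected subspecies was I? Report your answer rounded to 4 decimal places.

0.3956

Likelihoods f(7.8 | ·): I: 0.0753141; II: 0.102041.
Posterior ∝ prior × likelihood. Numerator for I: 0.47·0.0753141 = 0.0353976.
Normalizing constant: 0.47·0.0753141 + 0.53·0.102041 = 0.0894792.
P(I | observation) = 0.0353976 / 0.0894792 = 0.395596.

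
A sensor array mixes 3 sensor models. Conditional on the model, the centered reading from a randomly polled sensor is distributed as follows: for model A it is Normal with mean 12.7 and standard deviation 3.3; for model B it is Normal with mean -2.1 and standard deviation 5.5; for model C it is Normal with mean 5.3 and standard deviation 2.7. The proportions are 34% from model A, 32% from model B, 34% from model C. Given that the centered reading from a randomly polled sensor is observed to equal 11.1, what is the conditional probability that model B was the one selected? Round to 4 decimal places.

Likelihoods f(11.1 | ·): A: 0.107485; B: 0.00407173; C: 0.0147066.
Posterior ∝ prior × likelihood. Numerator for B: 0.32·0.00407173 = 0.00130295.
Normalizing constant: 0.34·0.107485 + 0.32·0.00407173 + 0.34·0.0147066 = 0.0428482.
P(B | observation) = 0.00130295 / 0.0428482 = 0.0304086.

0.0304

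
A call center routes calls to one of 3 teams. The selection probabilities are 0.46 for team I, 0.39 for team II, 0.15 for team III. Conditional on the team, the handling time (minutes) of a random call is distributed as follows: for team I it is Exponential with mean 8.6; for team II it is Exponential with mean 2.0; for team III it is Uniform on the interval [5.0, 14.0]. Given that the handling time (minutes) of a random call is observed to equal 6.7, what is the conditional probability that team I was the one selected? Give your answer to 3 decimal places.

0.511

Likelihoods f(6.7 | ·): I: 0.0533526; II: 0.0175422; III: 0.111111.
Posterior ∝ prior × likelihood. Numerator for I: 0.46·0.0533526 = 0.0245422.
Normalizing constant: 0.46·0.0533526 + 0.39·0.0175422 + 0.15·0.111111 = 0.0480503.
P(I | observation) = 0.0245422 / 0.0480503 = 0.510761.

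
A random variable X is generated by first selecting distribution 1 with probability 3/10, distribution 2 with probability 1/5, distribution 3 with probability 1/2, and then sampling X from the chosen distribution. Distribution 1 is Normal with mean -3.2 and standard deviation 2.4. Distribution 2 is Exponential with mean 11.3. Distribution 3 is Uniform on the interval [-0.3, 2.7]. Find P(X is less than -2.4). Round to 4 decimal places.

0.1892

Conditional on each component, P(X < -2.4): 1: 0.630559; 2: 0; 3: 0.
By total probability, P(X < -2.4) = 0.3·0.630559 + 0.2·0 + 0.5·0 = 0.189168.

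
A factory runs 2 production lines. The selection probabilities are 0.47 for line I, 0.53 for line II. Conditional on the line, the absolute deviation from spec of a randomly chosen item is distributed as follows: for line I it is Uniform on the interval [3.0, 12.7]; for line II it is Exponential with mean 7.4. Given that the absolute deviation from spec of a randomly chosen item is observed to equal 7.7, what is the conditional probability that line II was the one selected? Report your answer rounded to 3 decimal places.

Likelihoods f(7.7 | ·): I: 0.103093; II: 0.0477383.
Posterior ∝ prior × likelihood. Numerator for II: 0.53·0.0477383 = 0.0253013.
Normalizing constant: 0.47·0.103093 + 0.53·0.0477383 = 0.0737549.
P(II | observation) = 0.0253013 / 0.0737549 = 0.343046.

0.343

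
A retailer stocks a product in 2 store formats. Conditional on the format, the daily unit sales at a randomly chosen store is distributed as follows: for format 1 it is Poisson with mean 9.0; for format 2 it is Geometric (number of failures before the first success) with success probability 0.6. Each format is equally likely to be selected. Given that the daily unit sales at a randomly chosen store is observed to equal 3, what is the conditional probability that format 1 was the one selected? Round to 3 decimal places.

Likelihoods P(X=3 | ·): 1: 0.0149943; 2: 0.0384.
Posterior ∝ prior × likelihood. Numerator for 1: 0.5·0.0149943 = 0.00749715.
Normalizing constant: 0.5·0.0149943 + 0.5·0.0384 = 0.0266971.
P(1 | observation) = 0.00749715 / 0.0266971 = 0.280822.

0.281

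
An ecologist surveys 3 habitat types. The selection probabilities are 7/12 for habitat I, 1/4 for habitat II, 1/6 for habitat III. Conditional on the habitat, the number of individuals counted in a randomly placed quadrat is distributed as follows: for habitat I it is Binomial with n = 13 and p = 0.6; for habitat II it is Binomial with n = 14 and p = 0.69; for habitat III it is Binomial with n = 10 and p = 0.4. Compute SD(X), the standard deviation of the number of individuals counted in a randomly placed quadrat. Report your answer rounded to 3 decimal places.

Per component, I: μ=7.8, E[X²]=63.96; II: μ=9.66, E[X²]=96.3102; III: μ=4, E[X²]=18.4.
E[X] = 0.583333·7.8 + 0.25·9.66 + 0.166667·4 = 7.63167.
E[X²] = 0.583333·63.96 + 0.25·96.3102 + 0.166667·18.4 = 64.4542.
Var(X) = E[X²] − (E[X])² = 64.4542 − 58.2423 = 6.21188.
SD(X) = √6.21188 = 2.49236.

2.492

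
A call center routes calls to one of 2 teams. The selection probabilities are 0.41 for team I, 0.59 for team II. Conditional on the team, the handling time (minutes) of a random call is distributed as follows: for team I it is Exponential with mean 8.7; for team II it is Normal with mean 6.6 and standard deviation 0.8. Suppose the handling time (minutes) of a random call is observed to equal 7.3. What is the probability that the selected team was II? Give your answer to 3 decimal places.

Likelihoods f(7.3 | ·): I: 0.0496675; II: 0.340069.
Posterior ∝ prior × likelihood. Numerator for II: 0.59·0.340069 = 0.200641.
Normalizing constant: 0.41·0.0496675 + 0.59·0.340069 = 0.221004.
P(II | observation) = 0.200641 / 0.221004 = 0.907858.

0.908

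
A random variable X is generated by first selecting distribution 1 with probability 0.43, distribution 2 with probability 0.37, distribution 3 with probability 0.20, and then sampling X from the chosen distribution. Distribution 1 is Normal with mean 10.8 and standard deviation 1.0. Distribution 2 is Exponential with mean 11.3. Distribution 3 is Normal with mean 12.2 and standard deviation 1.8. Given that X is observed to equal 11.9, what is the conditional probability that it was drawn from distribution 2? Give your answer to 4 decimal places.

Likelihoods f(11.9 | ·): 1: 0.217852; 2: 0.0308722; 3: 0.218578.
Posterior ∝ prior × likelihood. Numerator for 2: 0.37·0.0308722 = 0.0114227.
Normalizing constant: 0.43·0.217852 + 0.37·0.0308722 + 0.2·0.218578 = 0.148815.
P(2 | observation) = 0.0114227 / 0.148815 = 0.0767579.

0.0768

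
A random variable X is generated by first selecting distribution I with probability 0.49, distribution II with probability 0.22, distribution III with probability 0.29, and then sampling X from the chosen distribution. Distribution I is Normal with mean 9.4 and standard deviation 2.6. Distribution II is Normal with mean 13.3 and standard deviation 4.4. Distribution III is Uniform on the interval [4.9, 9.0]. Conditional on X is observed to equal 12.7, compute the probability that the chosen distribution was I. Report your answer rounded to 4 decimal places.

Likelihoods f(12.7 | ·): I: 0.0685684; II: 0.0898296; III: 0.
Posterior ∝ prior × likelihood. Numerator for I: 0.49·0.0685684 = 0.0335985.
Normalizing constant: 0.49·0.0685684 + 0.22·0.0898296 + 0.29·0 = 0.053361.
P(I | observation) = 0.0335985 / 0.053361 = 0.629645.

0.6296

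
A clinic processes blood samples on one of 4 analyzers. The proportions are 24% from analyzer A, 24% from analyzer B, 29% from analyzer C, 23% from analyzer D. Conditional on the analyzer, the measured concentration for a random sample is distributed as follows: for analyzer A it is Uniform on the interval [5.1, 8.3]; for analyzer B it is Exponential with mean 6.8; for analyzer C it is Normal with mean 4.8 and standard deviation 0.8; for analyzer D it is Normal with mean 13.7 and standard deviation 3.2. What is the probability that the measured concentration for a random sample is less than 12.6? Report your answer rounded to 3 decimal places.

0.816

Conditional on each analyzer, P(X < 12.6): A: 1; B: 0.843225; C: 1; D: 0.365517.
By total probability, P(X < 12.6) = 0.24·1 + 0.24·0.843225 + 0.29·1 + 0.23·0.365517 = 0.816443.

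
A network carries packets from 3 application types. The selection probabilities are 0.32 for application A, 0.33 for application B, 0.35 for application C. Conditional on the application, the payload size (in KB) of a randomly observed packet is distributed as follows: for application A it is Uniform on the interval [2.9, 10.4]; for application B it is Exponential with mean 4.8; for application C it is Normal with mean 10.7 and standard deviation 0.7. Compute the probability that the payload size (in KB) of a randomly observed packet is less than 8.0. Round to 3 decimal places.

Conditional on each application, P(X < 8.0): A: 0.68; B: 0.811124; C: 5.73601e-05.
By total probability, P(X < 8.0) = 0.32·0.68 + 0.33·0.811124 + 0.35·5.73601e-05 = 0.485291.

0.485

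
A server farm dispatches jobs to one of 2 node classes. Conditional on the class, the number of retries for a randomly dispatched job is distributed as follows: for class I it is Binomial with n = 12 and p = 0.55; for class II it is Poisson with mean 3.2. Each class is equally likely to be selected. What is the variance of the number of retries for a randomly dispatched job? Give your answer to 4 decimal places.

5.9750

Per component, I: μ=6.6, E[X²]=46.53; II: μ=3.2, E[X²]=13.44.
E[X] = 0.5·6.6 + 0.5·3.2 = 4.9.
E[X²] = 0.5·46.53 + 0.5·13.44 = 29.985.
Var(X) = E[X²] − (E[X])² = 29.985 − 24.01 = 5.975.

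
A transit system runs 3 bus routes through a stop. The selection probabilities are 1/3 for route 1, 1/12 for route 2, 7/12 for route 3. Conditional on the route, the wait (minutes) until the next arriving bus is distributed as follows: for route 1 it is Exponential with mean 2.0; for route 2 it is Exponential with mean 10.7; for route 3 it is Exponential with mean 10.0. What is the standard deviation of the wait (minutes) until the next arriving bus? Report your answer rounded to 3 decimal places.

9.153

Per component, 1: μ=2, E[X²]=8; 2: μ=10.7, E[X²]=228.98; 3: μ=10, E[X²]=200.
E[X] = 0.333333·2 + 0.0833333·10.7 + 0.583333·10 = 7.39167.
E[X²] = 0.333333·8 + 0.0833333·228.98 + 0.583333·200 = 138.415.
Var(X) = E[X²] − (E[X])² = 138.415 − 54.6367 = 83.7783.
SD(X) = √83.7783 = 9.15305.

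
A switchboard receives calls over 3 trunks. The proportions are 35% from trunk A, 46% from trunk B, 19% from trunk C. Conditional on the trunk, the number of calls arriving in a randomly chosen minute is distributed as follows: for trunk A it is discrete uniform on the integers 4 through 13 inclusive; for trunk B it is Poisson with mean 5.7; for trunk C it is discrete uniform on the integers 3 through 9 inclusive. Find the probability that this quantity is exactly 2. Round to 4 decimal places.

0.0250

Conditional on each trunk, P(X = 2): A: 0; B: 0.0543552; C: 0.
By total probability, P(X = 2) = 0.35·0 + 0.46·0.0543552 + 0.19·0 = 0.0250034.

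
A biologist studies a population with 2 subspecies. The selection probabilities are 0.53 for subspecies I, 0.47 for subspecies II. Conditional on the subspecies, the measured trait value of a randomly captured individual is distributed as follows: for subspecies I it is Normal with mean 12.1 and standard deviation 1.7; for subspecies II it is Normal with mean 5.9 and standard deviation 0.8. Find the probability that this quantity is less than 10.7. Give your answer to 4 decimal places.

0.5787

Conditional on each subspecies, P(X < 10.7): I: 0.205103; II: 1.
By total probability, P(X < 10.7) = 0.53·0.205103 + 0.47·1 = 0.578705.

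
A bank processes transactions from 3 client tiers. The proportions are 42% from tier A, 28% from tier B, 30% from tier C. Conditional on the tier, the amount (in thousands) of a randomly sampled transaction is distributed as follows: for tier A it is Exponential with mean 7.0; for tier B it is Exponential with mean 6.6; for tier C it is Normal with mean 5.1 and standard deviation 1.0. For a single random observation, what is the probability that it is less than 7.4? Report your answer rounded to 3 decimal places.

0.760

Conditional on each tier, P(X < 7.4): A: 0.652553; B: 0.674115; C: 0.989276.
By total probability, P(X < 7.4) = 0.42·0.652553 + 0.28·0.674115 + 0.3·0.989276 = 0.759607.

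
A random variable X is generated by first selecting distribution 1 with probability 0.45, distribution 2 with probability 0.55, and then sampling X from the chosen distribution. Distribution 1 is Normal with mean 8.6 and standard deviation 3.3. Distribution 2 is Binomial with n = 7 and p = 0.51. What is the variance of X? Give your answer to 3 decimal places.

Per component, 1: μ=8.6, E[X²]=84.85; 2: μ=3.57, E[X²]=14.4942.
E[X] = 0.45·8.6 + 0.55·3.57 = 5.8335.
E[X²] = 0.45·84.85 + 0.55·14.4942 = 46.1543.
Var(X) = E[X²] − (E[X])² = 46.1543 − 34.0297 = 12.1246.

12.125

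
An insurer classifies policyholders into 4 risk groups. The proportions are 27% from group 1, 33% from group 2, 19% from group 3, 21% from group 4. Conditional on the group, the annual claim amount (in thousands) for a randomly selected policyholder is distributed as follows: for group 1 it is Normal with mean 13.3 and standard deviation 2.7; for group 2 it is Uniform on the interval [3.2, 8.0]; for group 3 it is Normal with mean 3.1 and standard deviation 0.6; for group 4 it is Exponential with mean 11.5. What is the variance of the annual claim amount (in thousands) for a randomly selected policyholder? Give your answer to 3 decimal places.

Per component, 1: μ=13.3, E[X²]=184.18; 2: μ=5.6, E[X²]=33.28; 3: μ=3.1, E[X²]=9.97; 4: μ=11.5, E[X²]=264.5.
E[X] = 0.27·13.3 + 0.33·5.6 + 0.19·3.1 + 0.21·11.5 = 8.443.
E[X²] = 0.27·184.18 + 0.33·33.28 + 0.19·9.97 + 0.21·264.5 = 118.15.
Var(X) = E[X²] − (E[X])² = 118.15 − 71.2842 = 46.8661.

46.866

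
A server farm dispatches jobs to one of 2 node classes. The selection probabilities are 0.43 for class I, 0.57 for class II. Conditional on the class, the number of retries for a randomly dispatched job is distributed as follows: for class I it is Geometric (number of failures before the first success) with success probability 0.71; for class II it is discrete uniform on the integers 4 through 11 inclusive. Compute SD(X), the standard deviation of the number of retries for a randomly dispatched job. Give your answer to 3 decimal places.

Per component, I: μ=0.408451, E[X²]=0.742115; II: μ=7.5, E[X²]=61.5.
E[X] = 0.43·0.408451 + 0.57·7.5 = 4.45063.
E[X²] = 0.43·0.742115 + 0.57·61.5 = 35.3741.
Var(X) = E[X²] − (E[X])² = 35.3741 − 19.8081 = 15.566.
SD(X) = √15.566 = 3.94537.

3.945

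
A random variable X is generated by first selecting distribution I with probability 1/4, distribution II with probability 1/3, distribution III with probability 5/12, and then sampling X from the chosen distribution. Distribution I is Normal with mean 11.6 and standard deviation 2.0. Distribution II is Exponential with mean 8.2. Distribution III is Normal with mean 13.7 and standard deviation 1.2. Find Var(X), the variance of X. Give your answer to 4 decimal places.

Per component, I: μ=11.6, E[X²]=138.56; II: μ=8.2, E[X²]=134.48; III: μ=13.7, E[X²]=189.13.
E[X] = 0.25·11.6 + 0.333333·8.2 + 0.416667·13.7 = 11.3417.
E[X²] = 0.25·138.56 + 0.333333·134.48 + 0.416667·189.13 = 158.271.
Var(X) = E[X²] − (E[X])² = 158.271 − 128.633 = 29.6374.

29.6374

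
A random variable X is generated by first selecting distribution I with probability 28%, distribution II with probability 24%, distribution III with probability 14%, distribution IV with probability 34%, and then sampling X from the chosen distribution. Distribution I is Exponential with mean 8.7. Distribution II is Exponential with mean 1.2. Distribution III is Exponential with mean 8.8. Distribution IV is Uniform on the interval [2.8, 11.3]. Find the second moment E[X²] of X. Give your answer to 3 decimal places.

83.707

For each component E[X²] = Var + (mean)², giving I: 151.38; II: 2.88; III: 154.88; IV: 55.7233.
Overall E[X²] = 0.28·151.38 + 0.24·2.88 + 0.14·154.88 + 0.34·55.7233 = 83.7067.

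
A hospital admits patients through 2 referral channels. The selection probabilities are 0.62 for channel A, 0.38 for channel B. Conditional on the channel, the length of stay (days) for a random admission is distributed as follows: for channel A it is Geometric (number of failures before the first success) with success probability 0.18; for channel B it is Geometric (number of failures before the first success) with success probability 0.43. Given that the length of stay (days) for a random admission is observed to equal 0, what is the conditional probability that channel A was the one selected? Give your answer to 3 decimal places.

0.406

Likelihoods P(X=0 | ·): A: 0.18; B: 0.43.
Posterior ∝ prior × likelihood. Numerator for A: 0.62·0.18 = 0.1116.
Normalizing constant: 0.62·0.18 + 0.38·0.43 = 0.275.
P(A | observation) = 0.1116 / 0.275 = 0.405818.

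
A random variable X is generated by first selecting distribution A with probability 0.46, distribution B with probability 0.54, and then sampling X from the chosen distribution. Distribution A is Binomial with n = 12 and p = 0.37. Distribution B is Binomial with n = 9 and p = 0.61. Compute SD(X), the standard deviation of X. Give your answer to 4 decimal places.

1.6483

Per component, A: μ=4.44, E[X²]=22.5108; B: μ=5.49, E[X²]=32.2812.
E[X] = 0.46·4.44 + 0.54·5.49 = 5.007.
E[X²] = 0.46·22.5108 + 0.54·32.2812 = 27.7868.
Var(X) = E[X²] − (E[X])² = 27.7868 − 25.07 = 2.71677.
SD(X) = √2.71677 = 1.64826.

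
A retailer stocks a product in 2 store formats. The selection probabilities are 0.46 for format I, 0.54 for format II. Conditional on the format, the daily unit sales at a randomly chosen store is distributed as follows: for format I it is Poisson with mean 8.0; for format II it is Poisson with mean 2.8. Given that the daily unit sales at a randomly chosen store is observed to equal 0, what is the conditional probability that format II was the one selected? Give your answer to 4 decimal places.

0.9953

Likelihoods P(X=0 | ·): I: 0.000335463; II: 0.0608101.
Posterior ∝ prior × likelihood. Numerator for II: 0.54·0.0608101 = 0.0328374.
Normalizing constant: 0.46·0.000335463 + 0.54·0.0608101 = 0.0329917.
P(II | observation) = 0.0328374 / 0.0329917 = 0.995323.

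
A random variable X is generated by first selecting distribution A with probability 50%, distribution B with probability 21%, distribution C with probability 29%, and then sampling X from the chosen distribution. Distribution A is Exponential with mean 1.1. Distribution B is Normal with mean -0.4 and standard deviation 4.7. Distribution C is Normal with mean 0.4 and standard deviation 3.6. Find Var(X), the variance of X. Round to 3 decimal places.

Per component, A: μ=1.1, E[X²]=2.42; B: μ=-0.4, E[X²]=22.25; C: μ=0.4, E[X²]=13.12.
E[X] = 0.5·1.1 + 0.21·-0.4 + 0.29·0.4 = 0.582.
E[X²] = 0.5·2.42 + 0.21·22.25 + 0.29·13.12 = 9.6873.
Var(X) = E[X²] − (E[X])² = 9.6873 − 0.338724 = 9.34858.

9.349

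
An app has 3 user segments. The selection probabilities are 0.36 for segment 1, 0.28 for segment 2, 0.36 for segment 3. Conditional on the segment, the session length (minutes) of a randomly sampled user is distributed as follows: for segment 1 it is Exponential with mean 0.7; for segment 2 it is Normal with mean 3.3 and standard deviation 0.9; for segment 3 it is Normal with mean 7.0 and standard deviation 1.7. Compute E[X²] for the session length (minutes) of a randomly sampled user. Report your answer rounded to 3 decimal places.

22.309

For each component E[X²] = Var + (mean)², giving 1: 0.98; 2: 11.7; 3: 51.89.
Overall E[X²] = 0.36·0.98 + 0.28·11.7 + 0.36·51.89 = 22.3092.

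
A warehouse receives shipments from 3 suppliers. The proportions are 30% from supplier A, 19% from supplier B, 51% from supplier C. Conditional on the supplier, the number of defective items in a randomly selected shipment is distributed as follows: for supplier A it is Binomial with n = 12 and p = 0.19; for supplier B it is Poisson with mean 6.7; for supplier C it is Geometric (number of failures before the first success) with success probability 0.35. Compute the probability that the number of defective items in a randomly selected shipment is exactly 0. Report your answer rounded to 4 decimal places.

0.2027

Conditional on each supplier, P(X = 0): A: 0.0797664; B: 0.00123091; C: 0.35.
By total probability, P(X = 0) = 0.3·0.0797664 + 0.19·0.00123091 + 0.51·0.35 = 0.202664.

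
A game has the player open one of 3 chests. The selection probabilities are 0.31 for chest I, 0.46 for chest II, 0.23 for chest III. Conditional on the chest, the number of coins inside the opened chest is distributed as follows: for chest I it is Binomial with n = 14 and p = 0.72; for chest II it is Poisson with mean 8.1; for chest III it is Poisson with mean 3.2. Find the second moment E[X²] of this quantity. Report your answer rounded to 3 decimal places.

69.371

For each component E[X²] = Var + (mean)², giving I: 104.429; II: 73.71; III: 13.44.
Overall E[X²] = 0.31·104.429 + 0.46·73.71 + 0.23·13.44 = 69.3707.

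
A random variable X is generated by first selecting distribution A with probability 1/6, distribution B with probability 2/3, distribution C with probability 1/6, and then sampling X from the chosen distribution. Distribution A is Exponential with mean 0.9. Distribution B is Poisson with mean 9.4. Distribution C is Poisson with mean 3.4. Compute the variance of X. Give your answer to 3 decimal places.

Per component, A: μ=0.9, E[X²]=1.62; B: μ=9.4, E[X²]=97.76; C: μ=3.4, E[X²]=14.96.
E[X] = 0.166667·0.9 + 0.666667·9.4 + 0.166667·3.4 = 6.98333.
E[X²] = 0.166667·1.62 + 0.666667·97.76 + 0.166667·14.96 = 67.9367.
Var(X) = E[X²] − (E[X])² = 67.9367 − 48.7669 = 19.1697.

19.170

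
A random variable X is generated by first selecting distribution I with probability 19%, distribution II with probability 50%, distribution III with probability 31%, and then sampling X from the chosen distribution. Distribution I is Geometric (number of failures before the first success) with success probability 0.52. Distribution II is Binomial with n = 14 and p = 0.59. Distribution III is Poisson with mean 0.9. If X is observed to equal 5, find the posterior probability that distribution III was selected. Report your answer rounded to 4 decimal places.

Likelihoods P(X=5 | ·): I: 0.0132498; II: 0.0468575; III: 0.00200063.
Posterior ∝ prior × likelihood. Numerator for III: 0.31·0.00200063 = 0.000620195.
Normalizing constant: 0.19·0.0132498 + 0.5·0.0468575 + 0.31·0.00200063 = 0.0265664.
P(III | observation) = 0.000620195 / 0.0265664 = 0.0233451.

0.0233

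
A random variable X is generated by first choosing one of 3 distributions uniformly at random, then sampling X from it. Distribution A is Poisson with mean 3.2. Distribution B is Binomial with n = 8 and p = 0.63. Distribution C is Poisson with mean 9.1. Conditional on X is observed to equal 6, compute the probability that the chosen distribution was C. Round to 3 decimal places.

Likelihoods P(X=6 | ·): A: 0.060789; B: 0.239665; C: 0.0880716.
Posterior ∝ prior × likelihood. Numerator for C: 0.333333·0.0880716 = 0.0293572.
Normalizing constant: 0.333333·0.060789 + 0.333333·0.239665 + 0.333333·0.0880716 = 0.129509.
P(C | observation) = 0.0293572 / 0.129509 = 0.226682.

0.227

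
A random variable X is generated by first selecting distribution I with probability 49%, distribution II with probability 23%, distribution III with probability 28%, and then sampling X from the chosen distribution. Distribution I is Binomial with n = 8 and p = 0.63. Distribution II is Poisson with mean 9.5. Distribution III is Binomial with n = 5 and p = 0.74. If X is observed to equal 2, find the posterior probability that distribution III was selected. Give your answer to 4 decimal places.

Likelihoods P(X=2 | ·): I: 0.0285134; II: 0.00337769; III: 0.0962462.
Posterior ∝ prior × likelihood. Numerator for III: 0.28·0.0962462 = 0.0269489.
Normalizing constant: 0.49·0.0285134 + 0.23·0.00337769 + 0.28·0.0962462 = 0.0416974.
P(III | observation) = 0.0269489 / 0.0416974 = 0.646298.

0.6463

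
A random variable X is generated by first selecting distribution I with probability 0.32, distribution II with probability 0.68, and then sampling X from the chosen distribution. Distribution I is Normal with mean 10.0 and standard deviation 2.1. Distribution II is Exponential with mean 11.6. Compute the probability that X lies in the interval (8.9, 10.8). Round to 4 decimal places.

0.1591

Conditional on each component, P(8.9 < X < 10.8): I: 0.348175; II: 0.0701463.
By total probability, P(8.9 < X < 10.8) = 0.32·0.348175 + 0.68·0.0701463 = 0.159116.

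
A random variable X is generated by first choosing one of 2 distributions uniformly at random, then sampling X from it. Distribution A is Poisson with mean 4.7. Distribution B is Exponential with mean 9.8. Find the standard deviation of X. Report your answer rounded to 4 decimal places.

7.5414

Per component, A: μ=4.7, E[X²]=26.79; B: μ=9.8, E[X²]=192.08.
E[X] = 0.5·4.7 + 0.5·9.8 = 7.25.
E[X²] = 0.5·26.79 + 0.5·192.08 = 109.435.
Var(X) = E[X²] − (E[X])² = 109.435 − 52.5625 = 56.8725.
SD(X) = √56.8725 = 7.54139.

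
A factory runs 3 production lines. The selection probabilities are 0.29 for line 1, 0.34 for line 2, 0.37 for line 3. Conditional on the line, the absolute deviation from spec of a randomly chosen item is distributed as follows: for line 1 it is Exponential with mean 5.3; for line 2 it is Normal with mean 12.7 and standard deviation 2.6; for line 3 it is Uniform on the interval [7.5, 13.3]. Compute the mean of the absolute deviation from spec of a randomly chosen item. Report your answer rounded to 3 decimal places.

Component means — 1: 5.3; 2: 12.7; 3: 10.4.
E[X] = 0.29·5.3 + 0.34·12.7 + 0.37·10.4 = 9.703.

9.703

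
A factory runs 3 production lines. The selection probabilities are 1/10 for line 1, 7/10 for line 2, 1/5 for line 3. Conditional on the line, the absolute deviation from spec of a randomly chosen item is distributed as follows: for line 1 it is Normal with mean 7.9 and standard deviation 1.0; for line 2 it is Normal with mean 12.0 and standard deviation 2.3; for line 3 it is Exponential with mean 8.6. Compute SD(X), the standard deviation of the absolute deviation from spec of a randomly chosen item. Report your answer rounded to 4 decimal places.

Per component, 1: μ=7.9, E[X²]=63.41; 2: μ=12, E[X²]=149.29; 3: μ=8.6, E[X²]=147.92.
E[X] = 0.1·7.9 + 0.7·12 + 0.2·8.6 = 10.91.
E[X²] = 0.1·63.41 + 0.7·149.29 + 0.2·147.92 = 140.428.
Var(X) = E[X²] − (E[X])² = 140.428 − 119.028 = 21.3999.
SD(X) = √21.3999 = 4.626.

4.6260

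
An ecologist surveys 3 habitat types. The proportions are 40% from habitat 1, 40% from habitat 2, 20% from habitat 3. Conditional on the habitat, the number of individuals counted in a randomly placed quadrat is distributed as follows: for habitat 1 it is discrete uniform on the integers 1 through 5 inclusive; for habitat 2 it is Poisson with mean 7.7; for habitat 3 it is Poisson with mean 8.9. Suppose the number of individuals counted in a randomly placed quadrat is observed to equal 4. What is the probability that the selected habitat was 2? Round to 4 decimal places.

Likelihoods P(X=4 | ·): 1: 0.2; 2: 0.0663261; 3: 0.0356556.
Posterior ∝ prior × likelihood. Numerator for 2: 0.4·0.0663261 = 0.0265304.
Normalizing constant: 0.4·0.2 + 0.4·0.0663261 + 0.2·0.0356556 = 0.113662.
P(2 | observation) = 0.0265304 / 0.113662 = 0.233416.

0.2334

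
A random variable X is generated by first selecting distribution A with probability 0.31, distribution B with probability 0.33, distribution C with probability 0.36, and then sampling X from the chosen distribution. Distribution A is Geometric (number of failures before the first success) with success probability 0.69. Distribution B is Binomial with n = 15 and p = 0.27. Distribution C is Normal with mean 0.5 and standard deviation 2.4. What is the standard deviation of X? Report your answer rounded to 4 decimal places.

Per component, A: μ=0.449275, E[X²]=0.852972; B: μ=4.05, E[X²]=19.359; C: μ=0.5, E[X²]=6.01.
E[X] = 0.31·0.449275 + 0.33·4.05 + 0.36·0.5 = 1.65578.
E[X²] = 0.31·0.852972 + 0.33·19.359 + 0.36·6.01 = 8.81649.
Var(X) = E[X²] − (E[X])² = 8.81649 − 2.74159 = 6.0749.
SD(X) = √6.0749 = 2.46473.

2.4647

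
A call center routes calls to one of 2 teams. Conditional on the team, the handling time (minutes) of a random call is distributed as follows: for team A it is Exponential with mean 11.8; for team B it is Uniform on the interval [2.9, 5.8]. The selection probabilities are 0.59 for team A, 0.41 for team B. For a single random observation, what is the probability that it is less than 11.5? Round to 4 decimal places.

0.7774

Conditional on each team, P(X < 11.5): A: 0.622648; B: 1.
By total probability, P(X < 11.5) = 0.59·0.622648 + 0.41·1 = 0.777362.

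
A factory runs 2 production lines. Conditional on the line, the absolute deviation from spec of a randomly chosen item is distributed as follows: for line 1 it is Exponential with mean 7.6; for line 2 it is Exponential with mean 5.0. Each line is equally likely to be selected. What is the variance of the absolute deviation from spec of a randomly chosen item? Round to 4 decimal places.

43.0700

Per component, 1: μ=7.6, E[X²]=115.52; 2: μ=5, E[X²]=50.
E[X] = 0.5·7.6 + 0.5·5 = 6.3.
E[X²] = 0.5·115.52 + 0.5·50 = 82.76.
Var(X) = E[X²] − (E[X])² = 82.76 − 39.69 = 43.07.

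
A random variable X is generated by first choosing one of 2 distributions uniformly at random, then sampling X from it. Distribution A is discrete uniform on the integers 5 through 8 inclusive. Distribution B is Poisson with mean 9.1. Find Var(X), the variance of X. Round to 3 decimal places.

Per component, A: μ=6.5, E[X²]=43.5; B: μ=9.1, E[X²]=91.91.
E[X] = 0.5·6.5 + 0.5·9.1 = 7.8.
E[X²] = 0.5·43.5 + 0.5·91.91 = 67.705.
Var(X) = E[X²] − (E[X])² = 67.705 − 60.84 = 6.865.

6.865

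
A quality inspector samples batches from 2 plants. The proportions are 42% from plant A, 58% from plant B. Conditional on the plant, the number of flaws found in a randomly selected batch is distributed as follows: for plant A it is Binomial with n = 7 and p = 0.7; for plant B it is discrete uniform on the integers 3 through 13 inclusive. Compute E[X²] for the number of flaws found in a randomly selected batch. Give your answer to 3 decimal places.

53.622

For each component E[X²] = Var + (mean)², giving A: 25.48; B: 74.
Overall E[X²] = 0.42·25.48 + 0.58·74 = 53.6216.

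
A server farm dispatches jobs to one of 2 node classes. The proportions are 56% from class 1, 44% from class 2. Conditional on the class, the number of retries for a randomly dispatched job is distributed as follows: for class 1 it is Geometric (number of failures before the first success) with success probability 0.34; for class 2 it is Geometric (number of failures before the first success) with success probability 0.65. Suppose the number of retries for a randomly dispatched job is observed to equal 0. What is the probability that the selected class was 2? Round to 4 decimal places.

Likelihoods P(X=0 | ·): 1: 0.34; 2: 0.65.
Posterior ∝ prior × likelihood. Numerator for 2: 0.44·0.65 = 0.286.
Normalizing constant: 0.56·0.34 + 0.44·0.65 = 0.4764.
P(2 | observation) = 0.286 / 0.4764 = 0.600336.

0.6003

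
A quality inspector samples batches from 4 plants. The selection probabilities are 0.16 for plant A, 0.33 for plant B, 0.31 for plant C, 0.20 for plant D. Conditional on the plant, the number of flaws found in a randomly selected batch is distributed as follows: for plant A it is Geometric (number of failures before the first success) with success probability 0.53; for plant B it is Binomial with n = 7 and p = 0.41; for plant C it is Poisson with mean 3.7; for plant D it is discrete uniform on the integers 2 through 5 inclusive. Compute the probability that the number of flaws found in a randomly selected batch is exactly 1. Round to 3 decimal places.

0.108

Conditional on each plant, P(X = 1): A: 0.2491; B: 0.121058; C: 0.091477; D: 0.
By total probability, P(X = 1) = 0.16·0.2491 + 0.33·0.121058 + 0.31·0.091477 + 0.2·0 = 0.108163.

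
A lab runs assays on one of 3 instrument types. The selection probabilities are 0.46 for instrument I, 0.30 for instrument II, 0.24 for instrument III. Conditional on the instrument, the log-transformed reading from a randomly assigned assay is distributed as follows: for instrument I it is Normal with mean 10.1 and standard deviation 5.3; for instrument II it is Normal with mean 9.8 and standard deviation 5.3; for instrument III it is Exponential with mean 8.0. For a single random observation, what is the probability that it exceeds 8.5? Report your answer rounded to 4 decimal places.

Conditional on each instrument, P(X > 8.5): I: 0.618631; II: 0.596881; III: 0.345591.
By total probability, P(X > 8.5) = 0.46·0.618631 + 0.3·0.596881 + 0.24·0.345591 = 0.546576.

0.5466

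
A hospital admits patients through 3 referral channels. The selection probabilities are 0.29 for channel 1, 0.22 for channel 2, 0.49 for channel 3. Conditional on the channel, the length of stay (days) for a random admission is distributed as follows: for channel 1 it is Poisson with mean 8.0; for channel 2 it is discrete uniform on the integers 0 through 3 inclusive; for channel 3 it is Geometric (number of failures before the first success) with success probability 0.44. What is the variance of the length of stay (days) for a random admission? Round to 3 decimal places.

13.144

Per component, 1: μ=8, E[X²]=72; 2: μ=1.5, E[X²]=3.5; 3: μ=1.27273, E[X²]=4.5124.
E[X] = 0.29·8 + 0.22·1.5 + 0.49·1.27273 = 3.27364.
E[X²] = 0.29·72 + 0.22·3.5 + 0.49·4.5124 = 23.8611.
Var(X) = E[X²] − (E[X])² = 23.8611 − 10.7167 = 13.1444.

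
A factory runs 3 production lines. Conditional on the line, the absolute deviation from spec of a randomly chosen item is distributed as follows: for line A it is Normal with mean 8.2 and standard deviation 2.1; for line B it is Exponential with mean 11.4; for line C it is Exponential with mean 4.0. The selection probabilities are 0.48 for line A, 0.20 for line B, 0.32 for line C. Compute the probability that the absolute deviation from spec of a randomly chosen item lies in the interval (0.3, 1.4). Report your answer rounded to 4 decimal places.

Conditional on each line, P(0.3 < X < 1.4): A: 0.000517341; B: 0.0895931; C: 0.223055.
By total probability, P(0.3 < X < 1.4) = 0.48·0.000517341 + 0.2·0.0895931 + 0.32·0.223055 = 0.0895447.

0.0895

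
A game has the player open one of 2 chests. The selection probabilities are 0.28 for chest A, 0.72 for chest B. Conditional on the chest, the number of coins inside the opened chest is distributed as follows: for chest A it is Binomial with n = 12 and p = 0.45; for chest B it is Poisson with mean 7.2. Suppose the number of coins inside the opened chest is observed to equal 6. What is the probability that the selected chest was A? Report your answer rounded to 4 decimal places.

Likelihoods P(X=6 | ·): A: 0.212385; B: 0.144458.
Posterior ∝ prior × likelihood. Numerator for A: 0.28·0.212385 = 0.0594677.
Normalizing constant: 0.28·0.212385 + 0.72·0.144458 = 0.163478.
P(A | observation) = 0.0594677 / 0.163478 = 0.363767.

0.3638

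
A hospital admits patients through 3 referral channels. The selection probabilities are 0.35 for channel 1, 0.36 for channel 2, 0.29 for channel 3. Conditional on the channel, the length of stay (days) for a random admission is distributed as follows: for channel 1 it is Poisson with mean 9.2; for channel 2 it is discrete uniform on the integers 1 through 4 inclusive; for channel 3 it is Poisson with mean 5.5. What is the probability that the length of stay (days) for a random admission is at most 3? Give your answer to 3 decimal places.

0.335

Conditional on each channel, P(X ≤ 3): 1: 0.0184196; 2: 0.75; 3: 0.201699.
By total probability, P(X ≤ 3) = 0.35·0.0184196 + 0.36·0.75 + 0.29·0.201699 = 0.33494.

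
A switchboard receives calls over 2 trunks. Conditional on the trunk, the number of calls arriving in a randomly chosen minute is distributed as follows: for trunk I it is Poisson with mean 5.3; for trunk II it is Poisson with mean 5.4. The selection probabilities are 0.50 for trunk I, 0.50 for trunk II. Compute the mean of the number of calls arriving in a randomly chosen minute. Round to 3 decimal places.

5.350

Component means — I: 5.3; II: 5.4.
E[X] = 0.5·5.3 + 0.5·5.4 = 5.35.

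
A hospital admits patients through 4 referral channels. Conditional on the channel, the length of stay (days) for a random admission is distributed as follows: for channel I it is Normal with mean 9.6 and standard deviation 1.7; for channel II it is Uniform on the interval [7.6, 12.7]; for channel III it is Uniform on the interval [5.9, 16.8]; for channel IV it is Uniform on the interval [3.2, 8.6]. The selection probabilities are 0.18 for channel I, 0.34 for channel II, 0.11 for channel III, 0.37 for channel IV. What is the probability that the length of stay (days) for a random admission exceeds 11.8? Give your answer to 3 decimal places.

0.128

Conditional on each channel, P(X > 11.8): I: 0.0978124; II: 0.176471; III: 0.458716; IV: 0.
By total probability, P(X > 11.8) = 0.18·0.0978124 + 0.34·0.176471 + 0.11·0.458716 + 0.37·0 = 0.128065.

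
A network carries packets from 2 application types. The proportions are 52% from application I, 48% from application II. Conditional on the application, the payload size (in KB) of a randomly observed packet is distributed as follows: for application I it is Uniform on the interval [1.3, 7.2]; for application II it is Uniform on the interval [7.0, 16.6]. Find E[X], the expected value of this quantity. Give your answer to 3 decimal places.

Component means — I: 4.25; II: 11.8.
E[X] = 0.52·4.25 + 0.48·11.8 = 7.874.

7.874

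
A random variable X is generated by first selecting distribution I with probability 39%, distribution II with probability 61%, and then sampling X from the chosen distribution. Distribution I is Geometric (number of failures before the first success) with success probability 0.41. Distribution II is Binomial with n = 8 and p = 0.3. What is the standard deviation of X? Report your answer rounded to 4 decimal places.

Per component, I: μ=1.43902, E[X²]=5.58061; II: μ=2.4, E[X²]=7.44.
E[X] = 0.39·1.43902 + 0.61·2.4 = 2.02522.
E[X²] = 0.39·5.58061 + 0.61·7.44 = 6.71484.
Var(X) = E[X²] − (E[X])² = 6.71484 − 4.10151 = 2.61332.
SD(X) = √2.61332 = 1.61658.

1.6166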